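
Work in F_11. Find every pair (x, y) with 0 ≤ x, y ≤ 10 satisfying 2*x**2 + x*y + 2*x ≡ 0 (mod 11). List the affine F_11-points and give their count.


Affine F_11-points: {(0, 0), (0, 1), (0, 2), (0, 3), (0, 4), (0, 5), (0, 6), (0, 7), (0, 8), (0, 9), (0, 10), (1, 7), (2, 5), (3, 3), (4, 1), (5, 10), (6, 8), (7, 6), (8, 4), (9, 2), (10, 0)}; count = 21.

For each of the 121 pairs (x, y) ∈ F_11², evaluate f(x, y) mod 11. Record the zeros.
  x = 0: [0↦0, 1↦0, 2↦0, 3↦0, 4↦0, 5↦0, 6↦0, 7↦0, 8↦0, 9↦0, 10↦0]  zeros at y ∈ {0, 1, 2, 3, 4, 5, 6, 7, 8, 9, 10}
  x = 1: [0↦4, 1↦5, 2↦6, 3↦7, 4↦8, 5↦9, 6↦10, 7↦0, 8↦1, 9↦2, 10↦3]  zeros at y ∈ {7}
  x = 2: [0↦1, 1↦3, 2↦5, 3↦7, 4↦9, 5↦0, 6↦2, 7↦4, 8↦6, 9↦8, 10↦10]  zeros at y ∈ {5}
  x = 3: [0↦2, 1↦5, 2↦8, 3↦0, 4↦3, 5↦6, 6↦9, 7↦1, 8↦4, 9↦7, 10↦10]  zeros at y ∈ {3}
  x = 4: [0↦7, 1↦0, 2↦4, 3↦8, 4↦1, 5↦5, 6↦9, 7↦2, 8↦6, 9↦10, 10↦3]  zeros at y ∈ {1}
  x = 5: [0↦5, 1↦10, 2↦4, 3↦9, 4↦3, 5↦8, 6↦2, 7↦7, 8↦1, 9↦6, 10↦0]  zeros at y ∈ {10}
  x = 6: [0↦7, 1↦2, 2↦8, 3↦3, 4↦9, 5↦4, 6↦10, 7↦5, 8↦0, 9↦6, 10↦1]  zeros at y ∈ {8}
  x = 7: [0↦2, 1↦9, 2↦5, 3↦1, 4↦8, 5↦4, 6↦0, 7↦7, 8↦3, 9↦10, 10↦6]  zeros at y ∈ {6}
  x = 8: [0↦1, 1↦9, 2↦6, 3↦3, 4↦0, 5↦8, 6↦5, 7↦2, 8↦10, 9↦7, 10↦4]  zeros at y ∈ {4}
  x = 9: [0↦4, 1↦2, 2↦0, 3↦9, 4↦7, 5↦5, 6↦3, 7↦1, 8↦10, 9↦8, 10↦6]  zeros at y ∈ {2}
  x = 10: [0↦0, 1↦10, 2↦9, 3↦8, 4↦7, 5↦6, 6↦5, 7↦4, 8↦3, 9↦2, 10↦1]  zeros at y ∈ {0}
Collecting zeros: affine points = {(0, 0), (0, 1), (0, 2), (0, 3), (0, 4), (0, 5), (0, 6), (0, 7), (0, 8), (0, 9), (0, 10), (1, 7), (2, 5), (3, 3), (4, 1), (5, 10), (6, 8), (7, 6), (8, 4), (9, 2), (10, 0)}.
Total count |C(F_11)_aff| = 21.


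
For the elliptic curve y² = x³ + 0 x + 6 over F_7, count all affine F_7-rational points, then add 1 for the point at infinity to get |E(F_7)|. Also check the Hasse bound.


Affine points = {(1, 0), (2, 0), (4, 0)}; affine count = 3; |E(F_7)| = 4.

Discriminant check: Δ ∝ 4a³ + 27b² = 4·0³ + 27·6² = 4·0 + 27·36 ≡ 6 (mod 7). Nonzero ⇒ E is nonsingular.
For each x ∈ F_7, compute rhs = x³ + 0·x + 6 mod 7, then count y ∈ F_7 with y² ≡ rhs.
  x = 0: rhs = 6, matching y values: none (0 points).
  x = 1: rhs = 0, matching y values: 0 (1 points).
  x = 2: rhs = 0, matching y values: 0 (1 points).
  x = 3: rhs = 5, matching y values: none (0 points).
  x = 4: rhs = 0, matching y values: 0 (1 points).
  x = 5: rhs = 5, matching y values: none (0 points).
  x = 6: rhs = 5, matching y values: none (0 points).
Total affine count: 3.
Full point count |E(F_7)| = 3 + 1 = 4.
Hasse bound: |4 − (7+1)| = |-4| = 4 ≤ 2√7 ≈ 5.2915 ✓.


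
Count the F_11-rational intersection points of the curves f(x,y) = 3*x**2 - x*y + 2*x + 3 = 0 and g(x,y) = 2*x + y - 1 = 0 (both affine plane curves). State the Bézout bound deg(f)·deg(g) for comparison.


Common zeros: ∅; count = 0; Bézout bound = 2.

deg(f) = 2, deg(g) = 1, so Bézout bound = 2.
Scan x ∈ F_11. For each x, list the y ∈ F_11 with f(x, y) ≡ 0 and those with g(x, y) ≡ 0 (mod 11); the common zeros in that column are the intersection.
  x = 0: f ≡ 0 at y ∈ ∅; g ≡ 0 at y ∈ {1}; common: ∅.
  x = 1: f ≡ 0 at y ∈ {8}; g ≡ 0 at y ∈ {10}; common: ∅.
  x = 2: f ≡ 0 at y ∈ {4}; g ≡ 0 at y ∈ {8}; common: ∅.
  x = 3: f ≡ 0 at y ∈ {1}; g ≡ 0 at y ∈ {6}; common: ∅.
  x = 4: f ≡ 0 at y ∈ {1}; g ≡ 0 at y ∈ {4}; common: ∅.
  x = 5: f ≡ 0 at y ∈ {0}; g ≡ 0 at y ∈ {2}; common: ∅.
  x = 6: f ≡ 0 at y ∈ {4}; g ≡ 0 at y ∈ {0}; common: ∅.
  x = 7: f ≡ 0 at y ∈ {3}; g ≡ 0 at y ∈ {9}; common: ∅.
  x = 8: f ≡ 0 at y ∈ {3}; g ≡ 0 at y ∈ {7}; common: ∅.
  x = 9: f ≡ 0 at y ∈ {0}; g ≡ 0 at y ∈ {5}; common: ∅.
  x = 10: f ≡ 0 at y ∈ {7}; g ≡ 0 at y ∈ {3}; common: ∅.
Collecting: common zeros = ∅, so the count is 0.
Comparison with the Bézout bound: 0 ≤ 2 = deg(f)·deg(g), as expected for curves with no common component (the affine F_11-count falls short of the bound because intersections may lie at infinity, over extension fields, or carry multiplicity).


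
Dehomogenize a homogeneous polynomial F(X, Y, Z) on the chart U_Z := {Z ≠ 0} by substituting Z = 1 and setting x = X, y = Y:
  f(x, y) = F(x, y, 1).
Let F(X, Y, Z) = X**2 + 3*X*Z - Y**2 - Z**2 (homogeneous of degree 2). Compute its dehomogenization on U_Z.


f(x, y) = x**2 + 3*x - y**2 - 1

On U_Z we set Z = 1. Each monomial c·X^i·Y^j·Z^k in F becomes c·x^i·y^j·1^k = c·x^i·y^j.
Substituting Z = 1: F(X, Y, 1) = x**2 + 3*x - y**2 - 1.
Note: deg(f) ≤ deg(F) = 2; strict inequality happens when F is divisible by Z (lost terms).


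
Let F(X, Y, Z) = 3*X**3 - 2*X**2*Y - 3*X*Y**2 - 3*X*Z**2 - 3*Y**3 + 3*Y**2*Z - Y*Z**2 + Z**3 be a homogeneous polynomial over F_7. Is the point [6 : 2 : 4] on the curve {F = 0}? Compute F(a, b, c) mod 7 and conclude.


F(6,2,4) ≡ 4 (mod 7); P is NOT on the curve.

Evaluate F(6, 2, 4) term-by-term (mod 7).
  3*X**3 ↦ 3·216·1·1 = 648
  -2*X**2*Y ↦ -2·36·2·1 = -144
  -3*X*Y**2 ↦ -3·6·4·1 = -72
  -3*X*Z**2 ↦ -3·6·1·16 = -288
  -3*Y**3 ↦ -3·1·8·1 = -24
  3*Y**2*Z ↦ 3·1·4·4 = 48
  -Y*Z**2 ↦ -1·1·2·16 = -32
  Z**3 ↦ 1·1·1·64 = 64
Sum: F(6, 2, 4) = (648) + (-144) + (-72) + (-288) + (-24) + (48) + (-32) + (64) = 200.
Reducing mod 7: 200 ≡ 4 (mod 7).
Since F(a, b, c) ≡ 4 ≠ 0 (mod 7), P does NOT lie on the curve.


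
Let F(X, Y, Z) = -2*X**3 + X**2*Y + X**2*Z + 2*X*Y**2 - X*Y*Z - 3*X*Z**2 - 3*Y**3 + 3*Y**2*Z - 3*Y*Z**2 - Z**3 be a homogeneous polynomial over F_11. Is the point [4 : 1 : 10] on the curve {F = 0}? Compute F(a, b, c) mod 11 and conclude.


F(4,1,10) ≡ 7 (mod 11); P is NOT on the curve.

Evaluate F(4, 1, 10) term-by-term (mod 11).
  -2*X**3 ↦ -2·64·1·1 = -128
  X**2*Y ↦ 1·16·1·1 = 16
  X**2*Z ↦ 1·16·1·10 = 160
  2*X*Y**2 ↦ 2·4·1·1 = 8
  -X*Y*Z ↦ -1·4·1·10 = -40
  -3*X*Z**2 ↦ -3·4·1·100 = -1200
  -3*Y**3 ↦ -3·1·1·1 = -3
  3*Y**2*Z ↦ 3·1·1·10 = 30
  -3*Y*Z**2 ↦ -3·1·1·100 = -300
  -Z**3 ↦ -1·1·1·1000 = -1000
Sum: F(4, 1, 10) = (-128) + (16) + (160) + (8) + (-40) + (-1200) + (-3) + (30) + (-300) + (-1000) = -2457.
Reducing mod 11: -2457 ≡ 7 (mod 11).
Since F(a, b, c) ≡ 7 ≠ 0 (mod 11), P does NOT lie on the curve.


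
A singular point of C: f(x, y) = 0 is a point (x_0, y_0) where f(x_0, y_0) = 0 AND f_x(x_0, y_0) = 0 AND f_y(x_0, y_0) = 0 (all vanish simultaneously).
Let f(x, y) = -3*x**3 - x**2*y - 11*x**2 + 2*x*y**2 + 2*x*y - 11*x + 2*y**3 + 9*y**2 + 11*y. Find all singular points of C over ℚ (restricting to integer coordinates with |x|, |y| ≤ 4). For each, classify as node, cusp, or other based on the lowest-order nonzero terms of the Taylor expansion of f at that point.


Singular points: {(-1, -1)}; classification: node.

Compute partial derivatives:
  f_x = -9*x**2 - 2*x*y - 22*x + 2*y**2 + 2*y - 11.
  f_y = -x**2 + 4*x*y + 2*x + 6*y**2 + 18*y + 11.
Scan x_0 ∈ {−4, ..., 4}. For each x_0, f_y(x_0, y) is a polynomial in y; find its integer roots y ∈ {−4, ..., 4}, then test f_x and f at those candidates.
  x = -4: f_y(-4, y) = 6*y**2 + 2*y - 13; no integer root y with |y| ≤ 4.
  x = -3: f_y(-3, y) = 6*y**2 + 6*y - 4; no integer root y with |y| ≤ 4.
  x = -2: f_y(-2, y) = 6*y**2 + 10*y + 3; no integer root y with |y| ≤ 4.
  x = -1: f_y(-1, y) = 6*y**2 + 14*y + 8; vanishes at y ∈ {-1}. (-1, -1): f_x = 0, f = 0 — SINGULAR.
  x = 0: f_y(0, y) = 6*y**2 + 18*y + 11; no integer root y with |y| ≤ 4.
  x = 1: f_y(1, y) = 6*y**2 + 22*y + 12; vanishes at y ∈ {-3}. (1, -3): f_x = -24 ≠ 0.
  x = 2: f_y(2, y) = 6*y**2 + 26*y + 11; no integer root y with |y| ≤ 4.
  x = 3: f_y(3, y) = 6*y**2 + 30*y + 8; no integer root y with |y| ≤ 4.
  x = 4: f_y(4, y) = 6*y**2 + 34*y + 3; no integer root y with |y| ≤ 4.
Only singular point on the grid: (-1, -1).
Classify: substitute x = -1 + u, y = -1 + v and expand: f = -3*u**3 - u**2*v - u**2 + 2*u*v**2 + 2*v**3 + v**2.
No constant or linear terms (consistent with a singular point). Quadratic part: -u**2 + v**2. Cubic part: -3*u**3 - u**2*v + 2*u*v**2 + 2*v**3.
The quadratic part v**2 - u**2 = (v − u)(v + u) splits into two distinct linear factors, so there are two distinct tangent lines y − -1 = ±(x − -1) — this is a node (ordinary double point).
Classification: node.


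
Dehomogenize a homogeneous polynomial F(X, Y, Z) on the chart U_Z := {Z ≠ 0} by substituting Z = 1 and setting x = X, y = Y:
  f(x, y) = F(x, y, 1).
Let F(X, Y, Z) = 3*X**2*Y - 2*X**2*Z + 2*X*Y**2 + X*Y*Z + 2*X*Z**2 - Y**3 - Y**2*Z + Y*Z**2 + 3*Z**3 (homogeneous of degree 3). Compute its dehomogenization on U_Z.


f(x, y) = 3*x**2*y - 2*x**2 + 2*x*y**2 + x*y + 2*x - y**3 - y**2 + y + 3

On U_Z we set Z = 1. Each monomial c·X^i·Y^j·Z^k in F becomes c·x^i·y^j·1^k = c·x^i·y^j.
Substituting Z = 1: F(X, Y, 1) = 3*x**2*y - 2*x**2 + 2*x*y**2 + x*y + 2*x - y**3 - y**2 + y + 3.
Note: deg(f) ≤ deg(F) = 3; strict inequality happens when F is divisible by Z (lost terms).


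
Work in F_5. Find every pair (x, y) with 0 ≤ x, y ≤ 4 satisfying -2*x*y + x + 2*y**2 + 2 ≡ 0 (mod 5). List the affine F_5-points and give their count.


Affine F_5-points: {(0, 2), (0, 3), (1, 3), (2, 3), (2, 4), (3, 0), (3, 3), (4, 1), (4, 3)}; count = 9.

For each of the 25 pairs (x, y) ∈ F_5², evaluate f(x, y) mod 5. Record the zeros.
  x = 0: [0↦2, 1↦4, 2↦0, 3↦0, 4↦4]  zeros at y ∈ {2, 3}
  x = 1: [0↦3, 1↦3, 2↦2, 3↦0, 4↦2]  zeros at y ∈ {3}
  x = 2: [0↦4, 1↦2, 2↦4, 3↦0, 4↦0]  zeros at y ∈ {3, 4}
  x = 3: [0↦0, 1↦1, 2↦1, 3↦0, 4↦3]  zeros at y ∈ {0, 3}
  x = 4: [0↦1, 1↦0, 2↦3, 3↦0, 4↦1]  zeros at y ∈ {1, 3}
Collecting zeros: affine points = {(0, 2), (0, 3), (1, 3), (2, 3), (2, 4), (3, 0), (3, 3), (4, 1), (4, 3)}.
Total count |C(F_5)_aff| = 9.


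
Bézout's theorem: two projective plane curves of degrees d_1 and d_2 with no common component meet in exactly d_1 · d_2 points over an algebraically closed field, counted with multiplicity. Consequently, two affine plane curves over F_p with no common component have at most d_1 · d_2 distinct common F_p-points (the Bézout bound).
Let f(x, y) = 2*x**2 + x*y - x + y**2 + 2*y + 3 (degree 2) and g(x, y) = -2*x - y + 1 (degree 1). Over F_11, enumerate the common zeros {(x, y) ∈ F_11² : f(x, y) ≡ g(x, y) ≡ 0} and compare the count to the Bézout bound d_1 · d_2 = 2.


Common zeros: {(5, 2), (8, 7)}; count = 2; Bézout bound = 2.

deg(f) = 2, deg(g) = 1, so Bézout bound = 2.
Scan x ∈ F_11. For each x, list the y ∈ F_11 with f(x, y) ≡ 0 and those with g(x, y) ≡ 0 (mod 11); the common zeros in that column are the intersection.
  x = 0: f ≡ 0 at y ∈ {2, 7}; g ≡ 0 at y ∈ {1}; common: ∅.
  x = 1: f ≡ 0 at y ∈ {3, 5}; g ≡ 0 at y ∈ {10}; common: ∅.
  x = 2: f ≡ 0 at y ∈ ∅; g ≡ 0 at y ∈ {8}; common: ∅.
  x = 3: f ≡ 0 at y ∈ ∅; g ≡ 0 at y ∈ {6}; common: ∅.
  x = 4: f ≡ 0 at y ∈ {8}; g ≡ 0 at y ∈ {4}; common: ∅.
  x = 5: f ≡ 0 at y ∈ {2}; g ≡ 0 at y ∈ {2}; common: {2}.
  x = 6: f ≡ 0 at y ∈ ∅; g ≡ 0 at y ∈ {0}; common: ∅.
  x = 7: f ≡ 0 at y ∈ ∅; g ≡ 0 at y ∈ {9}; common: ∅.
  x = 8: f ≡ 0 at y ∈ {5, 7}; g ≡ 0 at y ∈ {7}; common: {7}.
  x = 9: f ≡ 0 at y ∈ {3, 8}; g ≡ 0 at y ∈ {5}; common: ∅.
  x = 10: f ≡ 0 at y ∈ ∅; g ≡ 0 at y ∈ {3}; common: ∅.
Collecting: common zeros = {(5, 2), (8, 7)}, so the count is 2.
Comparison with the Bézout bound: 2 ≤ 2 = deg(f)·deg(g), as expected for curves with no common component (the bound is attained).


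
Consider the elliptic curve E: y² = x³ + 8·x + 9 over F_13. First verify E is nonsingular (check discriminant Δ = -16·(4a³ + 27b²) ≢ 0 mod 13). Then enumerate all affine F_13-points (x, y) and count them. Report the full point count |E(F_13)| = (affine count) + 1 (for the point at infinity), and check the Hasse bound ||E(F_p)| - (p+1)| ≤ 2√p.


Affine points = {(0, 3), (0, 10), (4, 1), (4, 12), (6, 0), (8, 0), (9, 2), (9, 11), (10, 6), (10, 7), (12, 0)}; affine count = 11; |E(F_13)| = 12.

Discriminant check: Δ ∝ 4a³ + 27b² = 4·8³ + 27·9² = 4·512 + 27·81 ≡ 10 (mod 13). Nonzero ⇒ E is nonsingular.
For each x ∈ F_13, compute rhs = x³ + 8·x + 9 mod 13, then count y ∈ F_13 with y² ≡ rhs.
  x = 0: rhs = 9, matching y values: 3, 10 (2 points).
  x = 1: rhs = 5, matching y values: none (0 points).
  x = 2: rhs = 7, matching y values: none (0 points).
  x = 3: rhs = 8, matching y values: none (0 points).
  x = 4: rhs = 1, matching y values: 1, 12 (2 points).
  x = 5: rhs = 5, matching y values: none (0 points).
  x = 6: rhs = 0, matching y values: 0 (1 points).
  x = 7: rhs = 5, matching y values: none (0 points).
  x = 8: rhs = 0, matching y values: 0 (1 points).
  x = 9: rhs = 4, matching y values: 2, 11 (2 points).
  x = 10: rhs = 10, matching y values: 6, 7 (2 points).
  x = 11: rhs = 11, matching y values: none (0 points).
  x = 12: rhs = 0, matching y values: 0 (1 points).
Total affine count: 11.
Full point count |E(F_13)| = 11 + 1 = 12.
Hasse bound: |12 − (13+1)| = |-2| = 2 ≤ 2√13 ≈ 7.2111 ✓.


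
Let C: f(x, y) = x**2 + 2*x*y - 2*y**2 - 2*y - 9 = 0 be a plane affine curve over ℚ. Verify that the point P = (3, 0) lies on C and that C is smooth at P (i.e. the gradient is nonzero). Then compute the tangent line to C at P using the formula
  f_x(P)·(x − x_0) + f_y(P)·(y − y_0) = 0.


Tangent line at P: 6*x + 4*y - 18 = 0.

Step 1: f(3, 0) = 0, so P lies on C.
Step 2: partial derivatives
  f_x(x, y) = 2*x + 2*y, f_y(x, y) = 2*x - 4*y - 2.
  f_x(P) = 6, f_y(P) = 4 (gradient nonzero, so P is smooth).
Step 3: tangent line at P: 6·(x − 3) + 4·(y − 0) = 0.
Expanding: 6*x + 4*y - 18 = 0.


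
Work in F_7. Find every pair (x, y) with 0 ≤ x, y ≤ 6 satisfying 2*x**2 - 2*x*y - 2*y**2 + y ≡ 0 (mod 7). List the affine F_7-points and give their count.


Affine F_7-points: {(0, 0), (0, 4), (3, 2), (3, 6), (4, 3), (4, 4), (6, 2), (6, 3)}; count = 8.

For each of the 49 pairs (x, y) ∈ F_7², evaluate f(x, y) mod 7. Record the zeros.
  x = 0: [0↦0, 1↦6, 2↦1, 3↦6, 4↦0, 5↦4, 6↦4]  zeros at y ∈ {0, 4}
  x = 1: [0↦2, 1↦6, 2↦6, 3↦2, 4↦1, 5↦3, 6↦1]  zeros at y ∈ ∅
  x = 2: [0↦1, 1↦3, 2↦1, 3↦2, 4↦6, 5↦6, 6↦2]  zeros at y ∈ ∅
  x = 3: [0↦4, 1↦4, 2↦0, 3↦6, 4↦1, 5↦6, 6↦0]  zeros at y ∈ {2, 6}
  x = 4: [0↦4, 1↦2, 2↦3, 3↦0, 4↦0, 5↦3, 6↦2]  zeros at y ∈ {3, 4}
  x = 5: [0↦1, 1↦4, 2↦3, 3↦5, 4↦3, 5↦4, 6↦1]  zeros at y ∈ ∅
  x = 6: [0↦2, 1↦3, 2↦0, 3↦0, 4↦3, 5↦2, 6↦4]  zeros at y ∈ {2, 3}
Collecting zeros: affine points = {(0, 0), (0, 4), (3, 2), (3, 6), (4, 3), (4, 4), (6, 2), (6, 3)}.
Total count |C(F_7)_aff| = 8.


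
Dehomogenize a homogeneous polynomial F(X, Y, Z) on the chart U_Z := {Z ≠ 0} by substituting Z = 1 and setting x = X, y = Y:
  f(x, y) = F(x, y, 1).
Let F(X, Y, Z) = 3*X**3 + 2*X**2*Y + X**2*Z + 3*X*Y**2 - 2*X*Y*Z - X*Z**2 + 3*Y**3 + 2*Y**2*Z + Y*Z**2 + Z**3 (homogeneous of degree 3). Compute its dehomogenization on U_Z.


f(x, y) = 3*x**3 + 2*x**2*y + x**2 + 3*x*y**2 - 2*x*y - x + 3*y**3 + 2*y**2 + y + 1

On U_Z we set Z = 1. Each monomial c·X^i·Y^j·Z^k in F becomes c·x^i·y^j·1^k = c·x^i·y^j.
Substituting Z = 1: F(X, Y, 1) = 3*x**3 + 2*x**2*y + x**2 + 3*x*y**2 - 2*x*y - x + 3*y**3 + 2*y**2 + y + 1.
Note: deg(f) ≤ deg(F) = 3; strict inequality happens when F is divisible by Z (lost terms).


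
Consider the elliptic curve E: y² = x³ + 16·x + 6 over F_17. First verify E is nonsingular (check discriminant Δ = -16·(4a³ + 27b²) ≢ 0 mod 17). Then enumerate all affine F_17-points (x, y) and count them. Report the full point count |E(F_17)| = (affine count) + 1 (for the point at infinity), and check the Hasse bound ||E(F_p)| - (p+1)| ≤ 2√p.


Affine points = {(3, 8), (3, 9), (4, 7), (4, 10), (7, 6), (7, 11), (8, 0), (11, 0), (14, 4), (14, 13), (15, 0)}; affine count = 11; |E(F_17)| = 12.

Discriminant check: Δ ∝ 4a³ + 27b² = 4·16³ + 27·6² = 4·4096 + 27·36 ≡ 16 (mod 17). Nonzero ⇒ E is nonsingular.
For each x ∈ F_17, compute rhs = x³ + 16·x + 6 mod 17, then count y ∈ F_17 with y² ≡ rhs.
  x = 0: rhs = 6, matching y values: none (0 points).
  x = 1: rhs = 6, matching y values: none (0 points).
  x = 2: rhs = 12, matching y values: none (0 points).
  x = 3: rhs = 13, matching y values: 8, 9 (2 points).
  x = 4: rhs = 15, matching y values: 7, 10 (2 points).
  x = 5: rhs = 7, matching y values: none (0 points).
  x = 6: rhs = 12, matching y values: none (0 points).
  x = 7: rhs = 2, matching y values: 6, 11 (2 points).
  x = 8: rhs = 0, matching y values: 0 (1 points).
  x = 9: rhs = 12, matching y values: none (0 points).
  x = 10: rhs = 10, matching y values: none (0 points).
  x = 11: rhs = 0, matching y values: 0 (1 points).
  x = 12: rhs = 5, matching y values: none (0 points).
  x = 13: rhs = 14, matching y values: none (0 points).
  x = 14: rhs = 16, matching y values: 4, 13 (2 points).
  x = 15: rhs = 0, matching y values: 0 (1 points).
  x = 16: rhs = 6, matching y values: none (0 points).
Total affine count: 11.
Full point count |E(F_17)| = 11 + 1 = 12.
Hasse bound: |12 − (17+1)| = |-6| = 6 ≤ 2√17 ≈ 8.2462 ✓.


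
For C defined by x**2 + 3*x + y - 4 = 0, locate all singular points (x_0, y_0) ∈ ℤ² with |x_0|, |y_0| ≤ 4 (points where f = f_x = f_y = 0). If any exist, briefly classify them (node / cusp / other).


No singular points in the scanned grid; C is smooth there.

Compute partial derivatives:
  f_x = 2*x + 3.
  f_y = 1.
f_y = 1 is a nonzero constant, so f_y never vanishes: no point (x, y) can satisfy f = f_x = f_y = 0. In particular no (x, y) ∈ {−4, ..., 4}² is singular; the curve is smooth.


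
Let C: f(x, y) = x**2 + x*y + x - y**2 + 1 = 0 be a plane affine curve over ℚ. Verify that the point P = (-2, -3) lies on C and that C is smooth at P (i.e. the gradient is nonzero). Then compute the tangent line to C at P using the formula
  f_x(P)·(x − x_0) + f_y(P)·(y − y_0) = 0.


Tangent line at P: -6*x + 4*y = 0.

Step 1: f(-2, -3) = 0, so P lies on C.
Step 2: partial derivatives
  f_x(x, y) = 2*x + y + 1, f_y(x, y) = x - 2*y.
  f_x(P) = -6, f_y(P) = 4 (gradient nonzero, so P is smooth).
Step 3: tangent line at P: -6·(x − -2) + 4·(y − -3) = 0.
Expanding: -6*x + 4*y = 0.


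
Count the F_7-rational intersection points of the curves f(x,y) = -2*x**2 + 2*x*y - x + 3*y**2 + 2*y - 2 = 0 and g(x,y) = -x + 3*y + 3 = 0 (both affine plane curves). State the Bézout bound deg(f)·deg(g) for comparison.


Common zeros: {(6, 1)}; count = 1; Bézout bound = 2.

deg(f) = 2, deg(g) = 1, so Bézout bound = 2.
Scan x ∈ F_7. For each x, list the y ∈ F_7 with f(x, y) ≡ 0 and those with g(x, y) ≡ 0 (mod 7); the common zeros in that column are the intersection.
  x = 0: f ≡ 0 at y ∈ {2}; g ≡ 0 at y ∈ {6}; common: ∅.
  x = 1: f ≡ 0 at y ∈ ∅; g ≡ 0 at y ∈ {4}; common: ∅.
  x = 2: f ≡ 0 at y ∈ ∅; g ≡ 0 at y ∈ {2}; common: ∅.
  x = 3: f ≡ 0 at y ∈ {3, 6}; g ≡ 0 at y ∈ {0}; common: ∅.
  x = 4: f ≡ 0 at y ∈ ∅; g ≡ 0 at y ∈ {5}; common: ∅.
  x = 5: f ≡ 0 at y ∈ {1, 2}; g ≡ 0 at y ∈ {3}; common: ∅.
  x = 6: f ≡ 0 at y ∈ {1, 6}; g ≡ 0 at y ∈ {1}; common: {1}.
Collecting: common zeros = {(6, 1)}, so the count is 1.
Comparison with the Bézout bound: 1 ≤ 2 = deg(f)·deg(g), as expected for curves with no common component (the affine F_7-count falls short of the bound because intersections may lie at infinity, over extension fields, or carry multiplicity).


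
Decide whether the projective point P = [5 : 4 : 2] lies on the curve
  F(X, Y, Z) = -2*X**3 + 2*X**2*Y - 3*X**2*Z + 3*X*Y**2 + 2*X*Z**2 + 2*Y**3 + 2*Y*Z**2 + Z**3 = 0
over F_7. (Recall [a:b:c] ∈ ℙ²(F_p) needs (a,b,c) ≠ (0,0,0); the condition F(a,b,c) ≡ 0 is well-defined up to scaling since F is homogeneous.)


F(5,4,2) ≡ 3 (mod 7); P is NOT on the curve.

Evaluate F(5, 4, 2) term-by-term (mod 7).
  -2*X**3 ↦ -2·125·1·1 = -250
  2*X**2*Y ↦ 2·25·4·1 = 200
  -3*X**2*Z ↦ -3·25·1·2 = -150
  3*X*Y**2 ↦ 3·5·16·1 = 240
  2*X*Z**2 ↦ 2·5·1·4 = 40
  2*Y**3 ↦ 2·1·64·1 = 128
  2*Y*Z**2 ↦ 2·1·4·4 = 32
  Z**3 ↦ 1·1·1·8 = 8
Sum: F(5, 4, 2) = (-250) + (200) + (-150) + (240) + (40) + (128) + (32) + (8) = 248.
Reducing mod 7: 248 ≡ 3 (mod 7).
Since F(a, b, c) ≡ 3 ≠ 0 (mod 7), P does NOT lie on the curve.


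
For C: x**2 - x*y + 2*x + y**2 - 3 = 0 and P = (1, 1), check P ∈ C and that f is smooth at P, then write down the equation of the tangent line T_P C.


Tangent line at P: 3*x + y - 4 = 0.

Step 1: f(1, 1) = 0, so P lies on C.
Step 2: partial derivatives
  f_x(x, y) = 2*x - y + 2, f_y(x, y) = -x + 2*y.
  f_x(P) = 3, f_y(P) = 1 (gradient nonzero, so P is smooth).
Step 3: tangent line at P: 3·(x − 1) + 1·(y − 1) = 0.
Expanding: 3*x + y - 4 = 0.


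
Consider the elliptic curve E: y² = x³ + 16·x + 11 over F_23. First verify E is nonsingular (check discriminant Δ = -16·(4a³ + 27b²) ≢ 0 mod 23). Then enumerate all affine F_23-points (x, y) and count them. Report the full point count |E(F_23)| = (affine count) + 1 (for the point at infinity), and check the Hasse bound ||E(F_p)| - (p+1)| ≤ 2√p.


Affine points = {(4, 1), (4, 22), (5, 3), (5, 20), (6, 1), (6, 22), (7, 11), (7, 12), (11, 0), (13, 1), (13, 22), (14, 9), (14, 14), (16, 4), (16, 19), (18, 6), (18, 17)}; affine count = 17; |E(F_23)| = 18.

Discriminant check: Δ ∝ 4a³ + 27b² = 4·16³ + 27·11² = 4·4096 + 27·121 ≡ 9 (mod 23). Nonzero ⇒ E is nonsingular.
For each x ∈ F_23, compute rhs = x³ + 16·x + 11 mod 23, then count y ∈ F_23 with y² ≡ rhs.
  x = 0: rhs = 11, matching y values: none (0 points).
  x = 1: rhs = 5, matching y values: none (0 points).
  x = 2: rhs = 5, matching y values: none (0 points).
  x = 3: rhs = 17, matching y values: none (0 points).
  x = 4: rhs = 1, matching y values: 1, 22 (2 points).
  x = 5: rhs = 9, matching y values: 3, 20 (2 points).
  x = 6: rhs = 1, matching y values: 1, 22 (2 points).
  x = 7: rhs = 6, matching y values: 11, 12 (2 points).
  x = 8: rhs = 7, matching y values: none (0 points).
  x = 9: rhs = 10, matching y values: none (0 points).
  x = 10: rhs = 21, matching y values: none (0 points).
  x = 11: rhs = 0, matching y values: 0 (1 points).
  x = 12: rhs = 22, matching y values: none (0 points).
  x = 13: rhs = 1, matching y values: 1, 22 (2 points).
  x = 14: rhs = 12, matching y values: 9, 14 (2 points).
  x = 15: rhs = 15, matching y values: none (0 points).
  x = 16: rhs = 16, matching y values: 4, 19 (2 points).
  x = 17: rhs = 21, matching y values: none (0 points).
  x = 18: rhs = 13, matching y values: 6, 17 (2 points).
  x = 19: rhs = 21, matching y values: none (0 points).
  x = 20: rhs = 5, matching y values: none (0 points).
  x = 21: rhs = 17, matching y values: none (0 points).
  x = 22: rhs = 17, matching y values: none (0 points).
Total affine count: 17.
Full point count |E(F_23)| = 17 + 1 = 18.
Hasse bound: |18 − (23+1)| = |-6| = 6 ≤ 2√23 ≈ 9.5917 ✓.


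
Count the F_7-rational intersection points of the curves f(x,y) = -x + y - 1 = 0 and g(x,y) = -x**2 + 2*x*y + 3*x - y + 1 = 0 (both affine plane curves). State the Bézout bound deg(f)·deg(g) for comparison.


Common zeros: {(0, 1), (3, 4)}; count = 2; Bézout bound = 2.

deg(f) = 1, deg(g) = 2, so Bézout bound = 2.
Scan x ∈ F_7. For each x, list the y ∈ F_7 with f(x, y) ≡ 0 and those with g(x, y) ≡ 0 (mod 7); the common zeros in that column are the intersection.
  x = 0: f ≡ 0 at y ∈ {1}; g ≡ 0 at y ∈ {1}; common: {1}.
  x = 1: f ≡ 0 at y ∈ {2}; g ≡ 0 at y ∈ {4}; common: ∅.
  x = 2: f ≡ 0 at y ∈ {3}; g ≡ 0 at y ∈ {6}; common: ∅.
  x = 3: f ≡ 0 at y ∈ {4}; g ≡ 0 at y ∈ {4}; common: {4}.
  x = 4: f ≡ 0 at y ∈ {5}; g ≡ 0 at y ∈ ∅; common: ∅.
  x = 5: f ≡ 0 at y ∈ {6}; g ≡ 0 at y ∈ {1}; common: ∅.
  x = 6: f ≡ 0 at y ∈ {0}; g ≡ 0 at y ∈ {6}; common: ∅.
Collecting: common zeros = {(0, 1), (3, 4)}, so the count is 2.
Comparison with the Bézout bound: 2 ≤ 2 = deg(f)·deg(g), as expected for curves with no common component (the bound is attained).


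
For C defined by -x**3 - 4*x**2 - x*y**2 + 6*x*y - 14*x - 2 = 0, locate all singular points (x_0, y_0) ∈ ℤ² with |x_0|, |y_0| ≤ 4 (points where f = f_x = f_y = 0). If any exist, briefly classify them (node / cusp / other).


Singular points: {(-1, 3)}; classification: node.

Compute partial derivatives:
  f_x = -3*x**2 - 8*x - y**2 + 6*y - 14.
  f_y = -2*x*y + 6*x.
Scan x_0 ∈ {−4, ..., 4}. For each x_0, f_y(x_0, y) is a polynomial in y; find its integer roots y ∈ {−4, ..., 4}, then test f_x and f at those candidates.
  x = -4: f_y(-4, y) = 8*y - 24; vanishes at y ∈ {3}. (-4, 3): f_x = -21 ≠ 0.
  x = -3: f_y(-3, y) = 6*y - 18; vanishes at y ∈ {3}. (-3, 3): f_x = -8 ≠ 0.
  x = -2: f_y(-2, y) = 4*y - 12; vanishes at y ∈ {3}. (-2, 3): f_x = -1 ≠ 0.
  x = -1: f_y(-1, y) = 2*y - 6; vanishes at y ∈ {3}. (-1, 3): f_x = 0, f = 0 — SINGULAR.
  x = 0: f_y(0, y) = 0; vanishes at y ∈ {-4, -3, -2, -1, 0, 1, 2, 3, 4}. (0, -4): f_x = -54 ≠ 0; (0, -3): f_x = -41 ≠ 0; (0, -2): f_x = -30 ≠ 0; (0, -1): f_x = -21 ≠ 0; (0, 0): f_x = -14 ≠ 0; (0, 1): f_x = -9 ≠ 0; (0, 2): f_x = -6 ≠ 0; (0, 3): f_x = -5 ≠ 0; (0, 4): f_x = -6 ≠ 0.
  x = 1: f_y(1, y) = 6 - 2*y; vanishes at y ∈ {3}. (1, 3): f_x = -16 ≠ 0.
  x = 2: f_y(2, y) = 12 - 4*y; vanishes at y ∈ {3}. (2, 3): f_x = -33 ≠ 0.
  x = 3: f_y(3, y) = 18 - 6*y; vanishes at y ∈ {3}. (3, 3): f_x = -56 ≠ 0.
  x = 4: f_y(4, y) = 24 - 8*y; vanishes at y ∈ {3}. (4, 3): f_x = -85 ≠ 0.
Only singular point on the grid: (-1, 3).
Classify: substitute x = -1 + u, y = 3 + v and expand: f = -u**3 - u**2 - u*v**2 + v**2.
No constant or linear terms (consistent with a singular point). Quadratic part: -u**2 + v**2. Cubic part: -u**3 - u*v**2.
The quadratic part v**2 - u**2 = (v − u)(v + u) splits into two distinct linear factors, so there are two distinct tangent lines y − 3 = ±(x − -1) — this is a node (ordinary double point).
Classification: node.


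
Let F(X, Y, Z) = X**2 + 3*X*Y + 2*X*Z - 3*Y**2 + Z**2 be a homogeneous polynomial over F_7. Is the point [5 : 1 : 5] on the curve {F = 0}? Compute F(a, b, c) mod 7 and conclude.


F(5,1,5) ≡ 0 (mod 7); P is on the curve.

Evaluate F(5, 1, 5) term-by-term (mod 7).
  X**2 ↦ 1·25·1·1 = 25
  3*X*Y ↦ 3·5·1·1 = 15
  2*X*Z ↦ 2·5·1·5 = 50
  -3*Y**2 ↦ -3·1·1·1 = -3
  Z**2 ↦ 1·1·1·25 = 25
Sum: F(5, 1, 5) = (25) + (15) + (50) + (-3) + (25) = 112.
Reducing mod 7: 112 ≡ 0 (mod 7).
Since F(a, b, c) ≡ 0 (mod 7), P lies on the curve.


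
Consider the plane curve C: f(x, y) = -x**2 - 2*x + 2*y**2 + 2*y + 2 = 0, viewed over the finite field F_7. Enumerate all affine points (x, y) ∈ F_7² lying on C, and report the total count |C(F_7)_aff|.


Affine F_7-points: {(0, 2), (0, 4), (5, 2), (5, 4), (6, 1), (6, 5)}; count = 6.

For each of the 49 pairs (x, y) ∈ F_7², evaluate f(x, y) mod 7. Record the zeros.
  x = 0: [0↦2, 1↦6, 2↦0, 3↦5, 4↦0, 5↦6, 6↦2]  zeros at y ∈ {2, 4}
  x = 1: [0↦6, 1↦3, 2↦4, 3↦2, 4↦4, 5↦3, 6↦6]  zeros at y ∈ ∅
  x = 2: [0↦1, 1↦5, 2↦6, 3↦4, 4↦6, 5↦5, 6↦1]  zeros at y ∈ ∅
  x = 3: [0↦1, 1↦5, 2↦6, 3↦4, 4↦6, 5↦5, 6↦1]  zeros at y ∈ ∅
  x = 4: [0↦6, 1↦3, 2↦4, 3↦2, 4↦4, 5↦3, 6↦6]  zeros at y ∈ ∅
  x = 5: [0↦2, 1↦6, 2↦0, 3↦5, 4↦0, 5↦6, 6↦2]  zeros at y ∈ {2, 4}
  x = 6: [0↦3, 1↦0, 2↦1, 3↦6, 4↦1, 5↦0, 6↦3]  zeros at y ∈ {1, 5}
Collecting zeros: affine points = {(0, 2), (0, 4), (5, 2), (5, 4), (6, 1), (6, 5)}.
Total count |C(F_7)_aff| = 6.


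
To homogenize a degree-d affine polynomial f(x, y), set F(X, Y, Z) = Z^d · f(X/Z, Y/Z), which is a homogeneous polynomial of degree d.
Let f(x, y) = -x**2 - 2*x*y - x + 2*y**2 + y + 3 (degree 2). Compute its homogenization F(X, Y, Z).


F(X, Y, Z) = -X**2 - 2*X*Y - X*Z + 2*Y**2 + Y*Z + 3*Z**2

deg(f) = 2.
Substitute x = X/Z, y = Y/Z into f, then multiply by Z^2.
  monomial -1·x^2·y^0 ↦ -1·X^2·Y^0·Z^0.
  monomial -2·x^1·y^1 ↦ -2·X^1·Y^1·Z^0.
  monomial -1·x^1·y^0 ↦ -1·X^1·Y^0·Z^1.
  monomial 2·x^0·y^2 ↦ 2·X^0·Y^2·Z^0.
  monomial 1·x^0·y^1 ↦ 1·X^0·Y^1·Z^1.
  monomial 3·x^0·y^0 ↦ 3·X^0·Y^0·Z^2.
Collecting: F(X, Y, Z) = -X**2 - 2*X*Y - X*Z + 2*Y**2 + Y*Z + 3*Z**2.


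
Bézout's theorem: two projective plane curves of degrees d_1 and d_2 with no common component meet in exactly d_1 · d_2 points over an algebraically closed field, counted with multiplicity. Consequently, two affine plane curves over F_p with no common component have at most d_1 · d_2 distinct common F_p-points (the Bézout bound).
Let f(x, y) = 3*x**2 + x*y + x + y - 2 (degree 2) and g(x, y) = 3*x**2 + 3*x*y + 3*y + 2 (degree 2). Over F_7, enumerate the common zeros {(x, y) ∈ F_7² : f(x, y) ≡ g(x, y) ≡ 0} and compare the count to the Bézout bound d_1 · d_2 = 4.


Common zeros: ∅; count = 0; Bézout bound = 4.

deg(f) = 2, deg(g) = 2, so Bézout bound = 4.
Scan x ∈ F_7. For each x, list the y ∈ F_7 with f(x, y) ≡ 0 and those with g(x, y) ≡ 0 (mod 7); the common zeros in that column are the intersection.
  x = 0: f ≡ 0 at y ∈ {2}; g ≡ 0 at y ∈ {4}; common: ∅.
  x = 1: f ≡ 0 at y ∈ {6}; g ≡ 0 at y ∈ {5}; common: ∅.
  x = 2: f ≡ 0 at y ∈ {3}; g ≡ 0 at y ∈ {0}; common: ∅.
  x = 3: f ≡ 0 at y ∈ {0}; g ≡ 0 at y ∈ {4}; common: ∅.
  x = 4: f ≡ 0 at y ∈ {4}; g ≡ 0 at y ∈ {6}; common: ∅.
  x = 5: f ≡ 0 at y ∈ {1}; g ≡ 0 at y ∈ {0}; common: ∅.
  x = 6: f ≡ 0 at y ∈ {0, 1, 2, 3, 4, 5, 6}; g ≡ 0 at y ∈ ∅; common: ∅.
Collecting: common zeros = ∅, so the count is 0.
Comparison with the Bézout bound: 0 ≤ 4 = deg(f)·deg(g), as expected for curves with no common component (the affine F_7-count falls short of the bound because intersections may lie at infinity, over extension fields, or carry multiplicity).


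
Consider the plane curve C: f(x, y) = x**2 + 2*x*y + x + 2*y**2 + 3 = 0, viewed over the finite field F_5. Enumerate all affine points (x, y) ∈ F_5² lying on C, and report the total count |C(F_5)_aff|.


Affine F_5-points: {(0, 1), (0, 4), (1, 0), (1, 4), (2, 1), (2, 2), (3, 0), (3, 2), (4, 3)}; count = 9.

For each of the 25 pairs (x, y) ∈ F_5², evaluate f(x, y) mod 5. Record the zeros.
  x = 0: [0↦3, 1↦0, 2↦1, 3↦1, 4↦0]  zeros at y ∈ {1, 4}
  x = 1: [0↦0, 1↦4, 2↦2, 3↦4, 4↦0]  zeros at y ∈ {0, 4}
  x = 2: [0↦4, 1↦0, 2↦0, 3↦4, 4↦2]  zeros at y ∈ {1, 2}
  x = 3: [0↦0, 1↦3, 2↦0, 3↦1, 4↦1]  zeros at y ∈ {0, 2}
  x = 4: [0↦3, 1↦3, 2↦2, 3↦0, 4↦2]  zeros at y ∈ {3}
Collecting zeros: affine points = {(0, 1), (0, 4), (1, 0), (1, 4), (2, 1), (2, 2), (3, 0), (3, 2), (4, 3)}.
Total count |C(F_5)_aff| = 9.


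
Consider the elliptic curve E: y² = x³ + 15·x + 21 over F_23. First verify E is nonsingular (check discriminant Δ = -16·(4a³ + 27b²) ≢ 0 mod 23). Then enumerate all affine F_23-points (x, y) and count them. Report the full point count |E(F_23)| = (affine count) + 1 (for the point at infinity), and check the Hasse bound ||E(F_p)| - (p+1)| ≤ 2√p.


Affine points = {(2, 6), (2, 17), (3, 1), (3, 22), (7, 3), (7, 20), (8, 3), (8, 20), (14, 10), (14, 13), (19, 9), (19, 14), (20, 8), (20, 15), (21, 11), (21, 12)}; affine count = 16; |E(F_23)| = 17.

Discriminant check: Δ ∝ 4a³ + 27b² = 4·15³ + 27·21² = 4·3375 + 27·441 ≡ 15 (mod 23). Nonzero ⇒ E is nonsingular.
For each x ∈ F_23, compute rhs = x³ + 15·x + 21 mod 23, then count y ∈ F_23 with y² ≡ rhs.
  x = 0: rhs = 21, matching y values: none (0 points).
  x = 1: rhs = 14, matching y values: none (0 points).
  x = 2: rhs = 13, matching y values: 6, 17 (2 points).
  x = 3: rhs = 1, matching y values: 1, 22 (2 points).
  x = 4: rhs = 7, matching y values: none (0 points).
  x = 5: rhs = 14, matching y values: none (0 points).
  x = 6: rhs = 5, matching y values: none (0 points).
  x = 7: rhs = 9, matching y values: 3, 20 (2 points).
  x = 8: rhs = 9, matching y values: 3, 20 (2 points).
  x = 9: rhs = 11, matching y values: none (0 points).
  x = 10: rhs = 21, matching y values: none (0 points).
  x = 11: rhs = 22, matching y values: none (0 points).
  x = 12: rhs = 20, matching y values: none (0 points).
  x = 13: rhs = 21, matching y values: none (0 points).
  x = 14: rhs = 8, matching y values: 10, 13 (2 points).
  x = 15: rhs = 10, matching y values: none (0 points).
  x = 16: rhs = 10, matching y values: none (0 points).
  x = 17: rhs = 14, matching y values: none (0 points).
  x = 18: rhs = 5, matching y values: none (0 points).
  x = 19: rhs = 12, matching y values: 9, 14 (2 points).
  x = 20: rhs = 18, matching y values: 8, 15 (2 points).
  x = 21: rhs = 6, matching y values: 11, 12 (2 points).
  x = 22: rhs = 5, matching y values: none (0 points).
Total affine count: 16.
Full point count |E(F_23)| = 16 + 1 = 17.
Hasse bound: |17 − (23+1)| = |-7| = 7 ≤ 2√23 ≈ 9.5917 ✓.


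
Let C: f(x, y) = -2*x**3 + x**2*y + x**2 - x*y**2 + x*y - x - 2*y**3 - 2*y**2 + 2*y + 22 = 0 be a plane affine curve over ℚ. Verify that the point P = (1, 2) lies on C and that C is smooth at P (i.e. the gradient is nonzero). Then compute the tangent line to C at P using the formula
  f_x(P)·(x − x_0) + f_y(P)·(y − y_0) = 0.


Tangent line at P: -3*x - 32*y + 67 = 0.

Step 1: f(1, 2) = 0, so P lies on C.
Step 2: partial derivatives
  f_x(x, y) = -6*x**2 + 2*x*y + 2*x - y**2 + y - 1, f_y(x, y) = x**2 - 2*x*y + x - 6*y**2 - 4*y + 2.
  f_x(P) = -3, f_y(P) = -32 (gradient nonzero, so P is smooth).
Step 3: tangent line at P: -3·(x − 1) + -32·(y − 2) = 0.
Expanding: -3*x - 32*y + 67 = 0.


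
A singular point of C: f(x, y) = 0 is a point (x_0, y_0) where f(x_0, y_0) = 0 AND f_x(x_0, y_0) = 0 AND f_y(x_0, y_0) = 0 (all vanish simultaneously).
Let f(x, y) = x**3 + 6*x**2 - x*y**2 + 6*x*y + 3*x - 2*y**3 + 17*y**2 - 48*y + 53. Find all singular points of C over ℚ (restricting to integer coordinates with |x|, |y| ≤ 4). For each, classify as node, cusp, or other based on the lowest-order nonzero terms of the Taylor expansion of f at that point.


Singular points: {(-2, 3)}; classification: cusp.

Compute partial derivatives:
  f_x = 3*x**2 + 12*x - y**2 + 6*y + 3.
  f_y = -2*x*y + 6*x - 6*y**2 + 34*y - 48.
Scan x_0 ∈ {−4, ..., 4}. For each x_0, f_y(x_0, y) is a polynomial in y; find its integer roots y ∈ {−4, ..., 4}, then test f_x and f at those candidates.
  x = -4: f_y(-4, y) = -6*y**2 + 42*y - 72; vanishes at y ∈ {3, 4}. (-4, 3): f_x = 12 ≠ 0; (-4, 4): f_x = 11 ≠ 0.
  x = -3: f_y(-3, y) = -6*y**2 + 40*y - 66; vanishes at y ∈ {3}. (-3, 3): f_x = 3 ≠ 0.
  x = -2: f_y(-2, y) = -6*y**2 + 38*y - 60; vanishes at y ∈ {3}. (-2, 3): f_x = 0, f = 0 — SINGULAR.
  x = -1: f_y(-1, y) = -6*y**2 + 36*y - 54; vanishes at y ∈ {3}. (-1, 3): f_x = 3 ≠ 0.
  x = 0: f_y(0, y) = -6*y**2 + 34*y - 48; vanishes at y ∈ {3}. (0, 3): f_x = 12 ≠ 0.
  x = 1: f_y(1, y) = -6*y**2 + 32*y - 42; vanishes at y ∈ {3}. (1, 3): f_x = 27 ≠ 0.
  x = 2: f_y(2, y) = -6*y**2 + 30*y - 36; vanishes at y ∈ {2, 3}. (2, 2): f_x = 47 ≠ 0; (2, 3): f_x = 48 ≠ 0.
  x = 3: f_y(3, y) = -6*y**2 + 28*y - 30; vanishes at y ∈ {3}. (3, 3): f_x = 75 ≠ 0.
  x = 4: f_y(4, y) = -6*y**2 + 26*y - 24; vanishes at y ∈ {3}. (4, 3): f_x = 108 ≠ 0.
Only singular point on the grid: (-2, 3).
Classify: substitute x = -2 + u, y = 3 + v and expand: f = u**3 - u*v**2 - 2*v**3 + v**2.
No constant or linear terms (consistent with a singular point). Quadratic part: v**2. Cubic part: u**3 - u*v**2 - 2*v**3.
The quadratic part v**2 is a perfect square, so there is a single (double) tangent line v = 0, i.e. y = 3. Restricting the cubic part to that line (v = 0) leaves u**3 ≠ 0, so f is not divisible by v and the branch is v² ≈ -u**3 to lowest order — this is a cusp.
Classification: cusp.


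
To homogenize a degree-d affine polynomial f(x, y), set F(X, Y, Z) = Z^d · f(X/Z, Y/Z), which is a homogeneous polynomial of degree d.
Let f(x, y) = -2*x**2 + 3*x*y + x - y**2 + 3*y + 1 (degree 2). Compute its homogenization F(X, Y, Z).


F(X, Y, Z) = -2*X**2 + 3*X*Y + X*Z - Y**2 + 3*Y*Z + Z**2

deg(f) = 2.
Substitute x = X/Z, y = Y/Z into f, then multiply by Z^2.
  monomial -2·x^2·y^0 ↦ -2·X^2·Y^0·Z^0.
  monomial 3·x^1·y^1 ↦ 3·X^1·Y^1·Z^0.
  monomial 1·x^1·y^0 ↦ 1·X^1·Y^0·Z^1.
  monomial -1·x^0·y^2 ↦ -1·X^0·Y^2·Z^0.
  monomial 3·x^0·y^1 ↦ 3·X^0·Y^1·Z^1.
  monomial 1·x^0·y^0 ↦ 1·X^0·Y^0·Z^2.
Collecting: F(X, Y, Z) = -2*X**2 + 3*X*Y + X*Z - Y**2 + 3*Y*Z + Z**2.


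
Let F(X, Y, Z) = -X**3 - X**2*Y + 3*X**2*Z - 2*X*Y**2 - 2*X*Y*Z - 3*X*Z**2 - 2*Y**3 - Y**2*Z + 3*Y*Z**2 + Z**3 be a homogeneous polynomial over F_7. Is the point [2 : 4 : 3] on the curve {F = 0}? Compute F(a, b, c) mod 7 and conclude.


F(2,4,3) ≡ 1 (mod 7); P is NOT on the curve.

Evaluate F(2, 4, 3) term-by-term (mod 7).
  -X**3 ↦ -1·8·1·1 = -8
  -X**2*Y ↦ -1·4·4·1 = -16
  3*X**2*Z ↦ 3·4·1·3 = 36
  -2*X*Y**2 ↦ -2·2·16·1 = -64
  -2*X*Y*Z ↦ -2·2·4·3 = -48
  -3*X*Z**2 ↦ -3·2·1·9 = -54
  -2*Y**3 ↦ -2·1·64·1 = -128
  -Y**2*Z ↦ -1·1·16·3 = -48
  3*Y*Z**2 ↦ 3·1·4·9 = 108
  Z**3 ↦ 1·1·1·27 = 27
Sum: F(2, 4, 3) = (-8) + (-16) + (36) + (-64) + (-48) + (-54) + (-128) + (-48) + (108) + (27) = -195.
Reducing mod 7: -195 ≡ 1 (mod 7).
Since F(a, b, c) ≡ 1 ≠ 0 (mod 7), P does NOT lie on the curve.


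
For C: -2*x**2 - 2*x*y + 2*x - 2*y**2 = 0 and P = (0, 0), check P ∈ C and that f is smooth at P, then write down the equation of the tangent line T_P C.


Tangent line at P: 2*x = 0.

Step 1: f(0, 0) = 0, so P lies on C.
Step 2: partial derivatives
  f_x(x, y) = -4*x - 2*y + 2, f_y(x, y) = -2*x - 4*y.
  f_x(P) = 2, f_y(P) = 0 (gradient nonzero, so P is smooth).
Step 3: tangent line at P: 2·(x − 0) + 0·(y − 0) = 0.
Expanding: 2*x = 0.


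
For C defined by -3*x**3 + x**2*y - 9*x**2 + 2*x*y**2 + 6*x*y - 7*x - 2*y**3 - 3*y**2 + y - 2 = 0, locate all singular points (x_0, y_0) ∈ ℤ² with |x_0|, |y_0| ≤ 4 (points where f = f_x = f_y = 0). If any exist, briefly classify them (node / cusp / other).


Singular points: {(-1, -1)}; classification: node.

Compute partial derivatives:
  f_x = -9*x**2 + 2*x*y - 18*x + 2*y**2 + 6*y - 7.
  f_y = x**2 + 4*x*y + 6*x - 6*y**2 - 6*y + 1.
Scan x_0 ∈ {−4, ..., 4}. For each x_0, f_y(x_0, y) is a polynomial in y; find its integer roots y ∈ {−4, ..., 4}, then test f_x and f at those candidates.
  x = -4: f_y(-4, y) = -6*y**2 - 22*y - 7; no integer root y with |y| ≤ 4.
  x = -3: f_y(-3, y) = -6*y**2 - 18*y - 8; no integer root y with |y| ≤ 4.
  x = -2: f_y(-2, y) = -6*y**2 - 14*y - 7; no integer root y with |y| ≤ 4.
  x = -1: f_y(-1, y) = -6*y**2 - 10*y - 4; vanishes at y ∈ {-1}. (-1, -1): f_x = 0, f = 0 — SINGULAR.
  x = 0: f_y(0, y) = -6*y**2 - 6*y + 1; no integer root y with |y| ≤ 4.
  x = 1: f_y(1, y) = -6*y**2 - 2*y + 8; vanishes at y ∈ {1}. (1, 1): f_x = -24 ≠ 0.
  x = 2: f_y(2, y) = -6*y**2 + 2*y + 17; no integer root y with |y| ≤ 4.
  x = 3: f_y(3, y) = -6*y**2 + 6*y + 28; no integer root y with |y| ≤ 4.
  x = 4: f_y(4, y) = -6*y**2 + 10*y + 41; no integer root y with |y| ≤ 4.
Only singular point on the grid: (-1, -1).
Classify: substitute x = -1 + u, y = -1 + v and expand: f = -3*u**3 + u**2*v - u**2 + 2*u*v**2 - 2*v**3 + v**2.
No constant or linear terms (consistent with a singular point). Quadratic part: -u**2 + v**2. Cubic part: -3*u**3 + u**2*v + 2*u*v**2 - 2*v**3.
The quadratic part v**2 - u**2 = (v − u)(v + u) splits into two distinct linear factors, so there are two distinct tangent lines y − -1 = ±(x − -1) — this is a node (ordinary double point).
Classification: node.
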